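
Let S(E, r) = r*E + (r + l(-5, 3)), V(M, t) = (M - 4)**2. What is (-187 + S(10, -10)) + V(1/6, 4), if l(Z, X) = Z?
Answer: -10343/36 ≈ -287.31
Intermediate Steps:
V(M, t) = (-4 + M)**2
S(E, r) = -5 + r + E*r (S(E, r) = r*E + (r - 5) = E*r + (-5 + r) = -5 + r + E*r)
(-187 + S(10, -10)) + V(1/6, 4) = (-187 + (-5 - 10 + 10*(-10))) + (-4 + 1/6)**2 = (-187 + (-5 - 10 - 100)) + (-4 + 1/6)**2 = (-187 - 115) + (-23/6)**2 = -302 + 529/36 = -10343/36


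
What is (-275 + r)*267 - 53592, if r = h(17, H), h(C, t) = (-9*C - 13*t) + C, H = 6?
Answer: -184155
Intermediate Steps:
h(C, t) = -13*t - 8*C (h(C, t) = (-13*t - 9*C) + C = -13*t - 8*C)
r = -214 (r = -13*6 - 8*17 = -78 - 136 = -214)
(-275 + r)*267 - 53592 = (-275 - 214)*267 - 53592 = -489*267 - 53592 = -130563 - 53592 = -184155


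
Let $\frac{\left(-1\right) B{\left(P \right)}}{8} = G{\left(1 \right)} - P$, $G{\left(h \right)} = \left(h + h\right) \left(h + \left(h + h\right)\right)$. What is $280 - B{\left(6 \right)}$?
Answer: $280$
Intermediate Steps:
$G{\left(h \right)} = 6 h^{2}$ ($G{\left(h \right)} = 2 h \left(h + 2 h\right) = 2 h 3 h = 6 h^{2}$)
$B{\left(P \right)} = -48 + 8 P$ ($B{\left(P \right)} = - 8 \left(6 \cdot 1^{2} - P\right) = - 8 \left(6 \cdot 1 - P\right) = - 8 \left(6 - P\right) = -48 + 8 P$)
$280 - B{\left(6 \right)} = 280 - \left(-48 + 8 \cdot 6\right) = 280 - \left(-48 + 48\right) = 280 - 0 = 280 + 0 = 280$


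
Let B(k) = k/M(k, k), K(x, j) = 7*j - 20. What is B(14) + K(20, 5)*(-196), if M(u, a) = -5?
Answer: -14714/5 ≈ -2942.8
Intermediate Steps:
K(x, j) = -20 + 7*j
B(k) = -k/5 (B(k) = k/(-5) = k*(-⅕) = -k/5)
B(14) + K(20, 5)*(-196) = -⅕*14 + (-20 + 7*5)*(-196) = -14/5 + (-20 + 35)*(-196) = -14/5 + 15*(-196) = -14/5 - 2940 = -14714/5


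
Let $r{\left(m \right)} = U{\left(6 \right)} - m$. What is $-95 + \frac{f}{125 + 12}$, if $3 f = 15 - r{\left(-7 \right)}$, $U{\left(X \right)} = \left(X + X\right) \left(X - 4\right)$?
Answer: $- \frac{39061}{411} \approx -95.039$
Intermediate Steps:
$U{\left(X \right)} = 2 X \left(-4 + X\right)$
$r{\left(m \right)} = 24 - m$ ($r{\left(m \right)} = 2 \cdot 6 \left(-4 + 6\right) - m = 2 \cdot 6 \cdot 2 - m = 24 - m$)
$f = - \frac{16}{3}$ ($f = \frac{15 - \left(24 - -7\right)}{3} = \frac{15 - \left(24 + 7\right)}{3} = \frac{15 - 31}{3} = \frac{1}{3} \left(-16\right) = - \frac{16}{3} \approx -5.3333$)
$-95 + \frac{f}{125 + 12} = -95 + \frac{1}{125 + 12} \left(- \frac{16}{3}\right) = -95 + \frac{1}{137} \left(- \frac{16}{3}\right) = -95 - \frac{16}{411} = - \frac{39061}{411}$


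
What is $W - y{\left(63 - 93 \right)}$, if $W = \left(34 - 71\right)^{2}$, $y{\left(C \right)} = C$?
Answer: $1399$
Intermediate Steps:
$W = 1369$ ($W = \left(-37\right)^{2} = 1369$)
$W - y{\left(63 - 93 \right)} = 1369 - \left(63 - 93\right) = 1369 - -30 = 1369 + 30 = 1399$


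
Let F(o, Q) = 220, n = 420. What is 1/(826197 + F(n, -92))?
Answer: 1/826417 ≈ 1.2100e-6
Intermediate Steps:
1/(826197 + F(n, -92)) = 1/(826197 + 220) = 1/826417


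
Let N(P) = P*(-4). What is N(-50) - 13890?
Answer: -13690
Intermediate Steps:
N(P) = -4*P
N(-50) - 13890 = -4*(-50) - 13890 = 200 - 13890 = -13690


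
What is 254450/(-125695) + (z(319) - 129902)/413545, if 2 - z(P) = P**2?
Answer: -26869030929/10396107755 ≈ -2.5845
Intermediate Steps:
z(P) = 2 - P**2
254450/(-125695) + (z(319) - 129902)/413545 = 254450/(-125695) + ((2 - 1*319**2) - 129902)/413545 = 254450*(-1/125695) + ((2 - 1*101761) - 129902)*(1/413545) = -50890/25139 + ((2 - 101761) - 129902)*(1/413545) = -50890/25139 + (-101759 - 129902)*(1/413545) = -50890/25139 - 231661*1/413545 = -50890/25139 - 231661/413545 = -26869030929/10396107755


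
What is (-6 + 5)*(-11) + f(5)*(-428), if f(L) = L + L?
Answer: -4269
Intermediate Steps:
f(L) = 2*L
(-6 + 5)*(-11) + f(5)*(-428) = (-6 + 5)*(-11) + (2*5)*(-428) = -1*(-11) + 10*(-428) = 11 - 4280 = -4269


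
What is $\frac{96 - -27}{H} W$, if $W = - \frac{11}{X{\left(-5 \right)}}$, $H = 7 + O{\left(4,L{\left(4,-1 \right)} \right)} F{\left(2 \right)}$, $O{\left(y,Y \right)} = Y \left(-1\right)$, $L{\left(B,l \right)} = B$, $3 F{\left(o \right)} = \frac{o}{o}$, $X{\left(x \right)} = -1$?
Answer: $\frac{4059}{17} \approx 238.76$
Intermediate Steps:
$F{\left(o \right)} = \frac{1}{3}$ ($F{\left(o \right)} = \frac{o \frac{1}{o}}{3} = \frac{1}{3} \cdot 1 = \frac{1}{3}$)
$O{\left(y,Y \right)} = - Y$
$H = \frac{17}{3}$ ($H = 7 + \left(-1\right) 4 \cdot \frac{1}{3} = 7 - \frac{4}{3} = \frac{17}{3} \approx 5.6667$)
$W = 11$ ($W = - \frac{11}{-1} = \left(-11\right) \left(-1\right) = 11$)
$\frac{96 - -27}{H} W = \frac{96 - -27}{\frac{17}{3}} \cdot 11 = \left(96 + 27\right) \frac{3}{17} \cdot 11 = 123 \cdot \frac{3}{17} \cdot 11 = \frac{369}{17} \cdot 11 = \frac{4059}{17}$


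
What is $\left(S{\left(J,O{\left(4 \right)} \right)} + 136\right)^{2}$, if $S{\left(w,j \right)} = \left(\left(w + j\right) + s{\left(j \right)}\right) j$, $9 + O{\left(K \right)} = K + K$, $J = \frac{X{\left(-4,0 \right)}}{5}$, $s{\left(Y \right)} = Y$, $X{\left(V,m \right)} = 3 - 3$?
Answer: $19044$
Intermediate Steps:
$X{\left(V,m \right)} = 0$
$J = 0$ ($J = \frac{0}{5} = 0 \cdot \frac{1}{5} = 0$)
$O{\left(K \right)} = -9 + 2 K$ ($O{\left(K \right)} = -9 + \left(K + K\right) = -9 + 2 K$)
$S{\left(w,j \right)} = j \left(w + 2 j\right)$ ($S{\left(w,j \right)} = \left(\left(w + j\right) + j\right) j = \left(\left(j + w\right) + j\right) j = \left(w + 2 j\right) j = j \left(w + 2 j\right)$)
$\left(S{\left(J,O{\left(4 \right)} \right)} + 136\right)^{2} = \left(\left(-9 + 2 \cdot 4\right) \left(0 + 2 \left(-9 + 2 \cdot 4\right)\right) + 136\right)^{2} = \left(\left(-9 + 8\right) \left(0 + 2 \left(-9 + 8\right)\right) + 136\right)^{2} = \left(- (0 + 2 \left(-1\right)) + 136\right)^{2} = \left(- (0 - 2) + 136\right)^{2} = \left(\left(-1\right) \left(-2\right) + 136\right)^{2} = \left(2 + 136\right)^{2} = 138^{2} = 19044$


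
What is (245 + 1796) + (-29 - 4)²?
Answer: 3130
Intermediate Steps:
(245 + 1796) + (-29 - 4)² = 2041 + (-33)² = 2041 + 1089 = 3130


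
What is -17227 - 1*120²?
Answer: -31627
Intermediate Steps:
-17227 - 1*120² = -17227 - 1*14400 = -17227 - 14400 = -31627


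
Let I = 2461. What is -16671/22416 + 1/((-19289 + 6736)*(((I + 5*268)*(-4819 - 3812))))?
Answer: -2288478896194579/3077112526978896 ≈ -0.74371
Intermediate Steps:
-16671/22416 + 1/((-19289 + 6736)*(((I + 5*268)*(-4819 - 3812)))) = -16671/22416 + 1/((-19289 + 6736)*(((2461 + 5*268)*(-4819 - 3812)))) = -16671*1/22416 + 1/((-12553)*(((2461 + 1340)*(-8631)))) = -5557/7472 - 1/(12553*(3801*(-8631))) = -5557/7472 - 1/12553/(-32806431) = -5557/7472 - 1/12553*(-1/32806431) = -5557/7472 + 1/411819128343 = -2288478896194579/3077112526978896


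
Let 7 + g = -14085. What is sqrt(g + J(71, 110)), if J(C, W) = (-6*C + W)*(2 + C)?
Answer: 2*I*sqrt(9290) ≈ 192.77*I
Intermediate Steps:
g = -14092 (g = -7 - 14085 = -14092)
J(C, W) = (2 + C)*(W - 6*C) (J(C, W) = (W - 6*C)*(2 + C) = (2 + C)*(W - 6*C))
sqrt(g + J(71, 110)) = sqrt(-14092 + (-12*71 - 6*71**2 + 2*110 + 71*110)) = sqrt(-14092 + (-852 - 6*5041 + 220 + 7810)) = sqrt(-14092 + (-852 - 30246 + 220 + 7810)) = sqrt(-14092 - 23068) = sqrt(-37160) = 2*I*sqrt(9290)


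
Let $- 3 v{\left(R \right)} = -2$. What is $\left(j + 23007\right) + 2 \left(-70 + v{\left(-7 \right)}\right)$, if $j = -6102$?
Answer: $\frac{50299}{3} \approx 16766.0$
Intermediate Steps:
$v{\left(R \right)} = \frac{2}{3}$ ($v{\left(R \right)} = \left(- \frac{1}{3}\right) \left(-2\right) = \frac{2}{3}$)
$\left(j + 23007\right) + 2 \left(-70 + v{\left(-7 \right)}\right) = \left(-6102 + 23007\right) + 2 \left(-70 + \frac{2}{3}\right) = 16905 + 2 \left(- \frac{208}{3}\right) = 16905 - \frac{416}{3} = \frac{50299}{3}$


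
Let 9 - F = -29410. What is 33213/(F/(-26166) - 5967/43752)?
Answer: -6337122502536/240545435 ≈ -26345.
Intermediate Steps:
F = 29419 (F = 9 - 1*(-29410) = 9 + 29410 = 29419)
33213/(F/(-26166) - 5967/43752) = 33213/(29419/(-26166) - 5967/43752) = 33213/(29419*(-1/26166) - 5967*1/43752) = 33213/(-29419/26166 - 1989/14584) = 33213/(-240545435/190802472) = 33213*(-190802472/240545435) = -6337122502536/240545435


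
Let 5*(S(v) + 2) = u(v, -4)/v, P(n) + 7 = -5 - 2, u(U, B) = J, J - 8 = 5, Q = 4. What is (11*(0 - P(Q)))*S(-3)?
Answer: -6622/15 ≈ -441.47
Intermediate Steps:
J = 13 (J = 8 + 5 = 13)
u(U, B) = 13
P(n) = -14 (P(n) = -7 + (-5 - 2) = -7 - 7 = -14)
S(v) = -2 + 13/(5*v) (S(v) = -2 + (13/v)/5 = -2 + 13/(5*v))
(11*(0 - P(Q)))*S(-3) = (11*(0 - 1*(-14)))*(-2 + (13/5)/(-3)) = (11*(0 + 14))*(-2 + (13/5)*(-⅓)) = (11*14)*(-2 - 13/15) = 154*(-43/15) = -6622/15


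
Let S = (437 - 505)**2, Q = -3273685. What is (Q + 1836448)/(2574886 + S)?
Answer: -1437237/2579510 ≈ -0.55717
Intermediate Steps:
S = 4624 (S = (-68)**2 = 4624)
(Q + 1836448)/(2574886 + S) = (-3273685 + 1836448)/(2574886 + 4624) = -1437237/2579510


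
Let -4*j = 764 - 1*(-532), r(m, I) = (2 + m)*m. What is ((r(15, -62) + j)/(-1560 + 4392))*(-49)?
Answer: 1127/944 ≈ 1.1939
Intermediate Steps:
r(m, I) = m*(2 + m)
j = -324 (j = -(764 - 1*(-532))/4 = -(764 + 532)/4 = -¼*1296 = -324)
((r(15, -62) + j)/(-1560 + 4392))*(-49) = ((15*(2 + 15) - 324)/(-1560 + 4392))*(-49) = ((15*17 - 324)/2832)*(-49) = ((255 - 324)*(1/2832))*(-49) = -69*1/2832*(-49) = -23/944*(-49) = 1127/944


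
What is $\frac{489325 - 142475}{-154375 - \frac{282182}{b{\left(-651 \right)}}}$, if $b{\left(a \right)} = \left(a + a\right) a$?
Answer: $- \frac{73497688425}{32712210233} \approx -2.2468$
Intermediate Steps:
$b{\left(a \right)} = 2 a^{2}$ ($b{\left(a \right)} = 2 a a = 2 a^{2}$)
$\frac{489325 - 142475}{-154375 - \frac{282182}{b{\left(-651 \right)}}} = \frac{489325 - 142475}{-154375 - \frac{282182}{2 \left(-651\right)^{2}}} = \frac{346850}{-154375 - \frac{282182}{2 \cdot 423801}} = \frac{346850}{-154375 - \frac{282182}{847602}} = \frac{346850}{-154375 - \frac{141091}{423801}} = \frac{346850}{- \frac{65424420466}{423801}} = 346850 \left(- \frac{423801}{65424420466}\right) = - \frac{73497688425}{32712210233}$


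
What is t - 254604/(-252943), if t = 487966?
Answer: 123427838542/252943 ≈ 4.8797e+5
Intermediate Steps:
t - 254604/(-252943) = 487966 - 254604/(-252943) = 487966 - 254604*(-1/252943) = 487966 + 254604/252943 = 123427838542/252943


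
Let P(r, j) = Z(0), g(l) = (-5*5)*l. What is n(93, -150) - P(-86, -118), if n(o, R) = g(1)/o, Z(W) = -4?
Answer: 347/93 ≈ 3.7312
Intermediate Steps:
g(l) = -25*l
P(r, j) = -4
n(o, R) = -25/o (n(o, R) = (-25*1)/o = -25/o)
n(93, -150) - P(-86, -118) = -25/93 - 1*(-4) = -25*1/93 + 4 = -25/93 + 4 = 347/93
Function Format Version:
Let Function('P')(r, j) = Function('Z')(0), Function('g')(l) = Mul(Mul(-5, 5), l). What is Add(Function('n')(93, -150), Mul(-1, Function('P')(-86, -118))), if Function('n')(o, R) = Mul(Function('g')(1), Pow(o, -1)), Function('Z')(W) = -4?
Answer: Rational(347, 93) ≈ 3.7312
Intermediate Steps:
Function('g')(l) = Mul(-25, l)
Function('P')(r, j) = -4
Function('n')(o, R) = Mul(-25, Pow(o, -1)) (Function('n')(o, R) = Mul(Mul(-25, 1), Pow(o, -1)) = Mul(-25, Pow(o, -1)))
Add(Function('n')(93, -150), Mul(-1, Function('P')(-86, -118))) = Add(Mul(-25, Pow(93, -1)), Mul(-1, -4)) = Add(Mul(-25, Rational(1, 93)), 4) = Add(Rational(-25, 93), 4) = Rational(347, 93)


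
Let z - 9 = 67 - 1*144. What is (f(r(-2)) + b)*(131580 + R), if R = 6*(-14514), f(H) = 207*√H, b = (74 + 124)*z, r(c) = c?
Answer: -599094144 + 9210672*I*√2 ≈ -5.9909e+8 + 1.3026e+7*I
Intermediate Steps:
z = -68 (z = 9 + (67 - 1*144) = 9 + (67 - 144) = 9 - 77 = -68)
b = -13464 (b = (74 + 124)*(-68) = 198*(-68) = -13464)
R = -87084
(f(r(-2)) + b)*(131580 + R) = (207*√(-2) - 13464)*(131580 - 87084) = (207*(I*√2) - 13464)*44496 = (207*I*√2 - 13464)*44496 = (-13464 + 207*I*√2)*44496 = -599094144 + 9210672*I*√2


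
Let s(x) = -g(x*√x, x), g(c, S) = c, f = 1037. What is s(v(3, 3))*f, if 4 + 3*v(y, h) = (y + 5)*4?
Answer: -58072*√21/9 ≈ -29569.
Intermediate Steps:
v(y, h) = 16/3 + 4*y/3 (v(y, h) = -4/3 + ((y + 5)*4)/3 = -4/3 + ((5 + y)*4)/3 = -4/3 + (20 + 4*y)/3 = -4/3 + (20/3 + 4*y/3) = 16/3 + 4*y/3)
s(x) = -x^(3/2) (s(x) = -x*√x = -x^(3/2))
s(v(3, 3))*f = -(16/3 + (4/3)*3)^(3/2)*1037 = -(16/3 + 4)^(3/2)*1037 = -(28/3)^(3/2)*1037 = -56*√21/9*1037 = -58072*√21/9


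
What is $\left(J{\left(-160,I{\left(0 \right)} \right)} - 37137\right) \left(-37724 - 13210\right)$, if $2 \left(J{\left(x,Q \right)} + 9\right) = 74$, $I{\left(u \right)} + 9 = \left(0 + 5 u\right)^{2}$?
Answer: $1890109806$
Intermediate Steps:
$I{\left(u \right)} = -9 + 25 u^{2}$ ($I{\left(u \right)} = -9 + \left(0 + 5 u\right)^{2} = -9 + \left(5 u\right)^{2} = -9 + 25 u^{2}$)
$J{\left(x,Q \right)} = 28$ ($J{\left(x,Q \right)} = -9 + \frac{1}{2} \cdot 74 = -9 + 37 = 28$)
$\left(J{\left(-160,I{\left(0 \right)} \right)} - 37137\right) \left(-37724 - 13210\right) = \left(28 - 37137\right) \left(-37724 - 13210\right) = \left(-37109\right) \left(-50934\right) = 1890109806$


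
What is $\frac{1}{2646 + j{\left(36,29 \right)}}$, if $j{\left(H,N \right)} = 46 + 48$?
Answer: $\frac{1}{2740} \approx 0.00036496$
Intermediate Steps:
$j{\left(H,N \right)} = 94$
$\frac{1}{2646 + j{\left(36,29 \right)}} = \frac{1}{2646 + 94} = \frac{1}{2740}$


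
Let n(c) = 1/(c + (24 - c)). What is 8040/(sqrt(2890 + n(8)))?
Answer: 16080*sqrt(416166)/69361 ≈ 149.56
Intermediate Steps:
n(c) = 1/24
8040/(sqrt(2890 + n(8))) = 8040/(sqrt(2890 + 1/24)) = 8040/(sqrt(69361/24)) = 8040/((sqrt(416166)/12)) = 8040*(2*sqrt(416166)/69361) = 16080*sqrt(416166)/69361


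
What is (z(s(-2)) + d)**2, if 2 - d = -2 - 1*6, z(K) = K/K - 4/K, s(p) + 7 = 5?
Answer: 169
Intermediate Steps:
s(p) = -2 (s(p) = -7 + 5 = -2)
z(K) = 1 - 4/K
d = 10 (d = 2 - (-2 - 1*6) = 2 - (-2 - 6) = 2 - 1*(-8) = 2 + 8 = 10)
(z(s(-2)) + d)**2 = ((-4 - 2)/(-2) + 10)**2 = (-1/2*(-6) + 10)**2 = (3 + 10)**2 = 13**2 = 169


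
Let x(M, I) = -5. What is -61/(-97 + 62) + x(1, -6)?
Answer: -114/35 ≈ -3.2571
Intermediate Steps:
-61/(-97 + 62) + x(1, -6) = -61/(-97 + 62) - 5 = -61/(-35) - 5 = -61*(-1/35) - 5 = 61/35 - 5 = -114/35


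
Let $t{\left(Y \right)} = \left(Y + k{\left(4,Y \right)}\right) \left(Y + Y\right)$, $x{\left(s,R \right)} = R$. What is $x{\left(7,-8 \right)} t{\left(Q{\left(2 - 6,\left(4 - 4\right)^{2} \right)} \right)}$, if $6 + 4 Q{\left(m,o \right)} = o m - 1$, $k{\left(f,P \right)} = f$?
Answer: $63$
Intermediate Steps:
$Q{\left(m,o \right)} = - \frac{7}{4} + \frac{m o}{4}$ ($Q{\left(m,o \right)} = - \frac{3}{2} + \frac{o m - 1}{4} = - \frac{3}{2} + \frac{m o - 1}{4} = - \frac{3}{2} + \frac{-1 + m o}{4} = - \frac{3}{2} + \left(- \frac{1}{4} + \frac{m o}{4}\right) = - \frac{7}{4} + \frac{m o}{4}$)
$t{\left(Y \right)} = 2 Y \left(4 + Y\right)$ ($t{\left(Y \right)} = \left(Y + 4\right) \left(Y + Y\right) = \left(4 + Y\right) 2 Y = 2 Y \left(4 + Y\right)$)
$x{\left(7,-8 \right)} t{\left(Q{\left(2 - 6,\left(4 - 4\right)^{2} \right)} \right)} = - 8 \cdot 2 \left(- \frac{7}{4} + \frac{\left(2 - 6\right) \left(4 - 4\right)^{2}}{4}\right) \left(4 - \left(\frac{7}{4} - \frac{\left(2 - 6\right) \left(4 - 4\right)^{2}}{4}\right)\right) = - 8 \cdot 2 \left(- \frac{7}{4} + \frac{\left(2 - 6\right) 0^{2}}{4}\right) \left(4 - \left(\frac{7}{4} - \frac{\left(2 - 6\right) 0^{2}}{4}\right)\right) = - 8 \cdot 2 \left(- \frac{7}{4} + \frac{1}{4} \left(-4\right) 0\right) \left(4 - \left(\frac{7}{4} + 1 \cdot 0\right)\right) = - 8 \cdot 2 \left(- \frac{7}{4} + 0\right) \left(4 + \left(- \frac{7}{4} + 0\right)\right) = - 8 \cdot 2 \left(- \frac{7}{4}\right) \left(4 - \frac{7}{4}\right) = - 8 \cdot 2 \left(- \frac{7}{4}\right) \frac{9}{4} = \left(-8\right) \left(- \frac{63}{8}\right) = 63$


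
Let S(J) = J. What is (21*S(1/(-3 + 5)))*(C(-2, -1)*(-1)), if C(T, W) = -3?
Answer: 63/2 ≈ 31.500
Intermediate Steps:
(21*S(1/(-3 + 5)))*(C(-2, -1)*(-1)) = (21/(-3 + 5))*(-3*(-1)) = (21/2)*3 = 63/2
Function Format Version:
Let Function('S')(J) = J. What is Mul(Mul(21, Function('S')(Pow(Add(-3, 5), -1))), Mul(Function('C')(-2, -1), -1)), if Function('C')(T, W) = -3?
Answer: Rational(63, 2) ≈ 31.500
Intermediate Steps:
Mul(Mul(21, Function('S')(Pow(Add(-3, 5), -1))), Mul(Function('C')(-2, -1), -1)) = Mul(Mul(21, Pow(Add(-3, 5), -1)), Mul(-3, -1)) = Mul(Mul(21, Pow(2, -1)), 3) = Mul(Mul(21, Rational(1, 2)), 3) = Mul(Rational(21, 2), 3) = Rational(63, 2)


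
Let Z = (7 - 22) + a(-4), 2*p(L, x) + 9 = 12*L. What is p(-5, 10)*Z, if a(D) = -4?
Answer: 1311/2 ≈ 655.50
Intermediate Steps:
p(L, x) = -9/2 + 6*L (p(L, x) = -9/2 + (12*L)/2 = -9/2 + 6*L)
Z = -19 (Z = (7 - 22) - 4 = -15 - 4 = -19)
p(-5, 10)*Z = (-9/2 + 6*(-5))*(-19) = (-9/2 - 30)*(-19) = -69/2*(-19) = 1311/2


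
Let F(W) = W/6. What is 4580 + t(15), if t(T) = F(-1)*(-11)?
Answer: 27491/6 ≈ 4581.8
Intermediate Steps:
F(W) = W/6 (F(W) = W*(⅙) = W/6)
t(T) = 11/6 (t(T) = ((⅙)*(-1))*(-11) = -⅙*(-11) = 11/6)
4580 + t(15) = 4580 + 11/6 = 27491/6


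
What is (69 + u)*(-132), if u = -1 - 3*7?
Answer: -6204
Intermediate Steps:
u = -22 (u = -1 - 21 = -22)
(69 + u)*(-132) = (69 - 22)*(-132) = 47*(-132) = -6204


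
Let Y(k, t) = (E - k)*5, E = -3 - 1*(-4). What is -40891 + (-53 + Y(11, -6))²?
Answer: -30282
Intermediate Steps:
E = 1 (E = -3 + 4 = 1)
Y(k, t) = 5 - 5*k (Y(k, t) = (1 - k)*5 = 5 - 5*k)
-40891 + (-53 + Y(11, -6))² = -40891 + (-53 + (5 - 5*11))² = -40891 + (-53 + (5 - 55))² = -40891 + (-53 - 50)² = -40891 + (-103)² = -40891 + 10609 = -30282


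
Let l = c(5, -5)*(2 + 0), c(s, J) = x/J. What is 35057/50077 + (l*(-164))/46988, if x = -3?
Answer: 2046753953/2941272595 ≈ 0.69587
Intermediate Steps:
c(s, J) = -3/J
l = 6/5 (l = (-3/(-5))*(2 + 0) = -3*(-⅕)*2 = (⅗)*2 = 6/5 ≈ 1.2000)
35057/50077 + (l*(-164))/46988 = 35057/50077 + ((6/5)*(-164))/46988 = 35057*(1/50077) - 984/5*1/46988 = 35057/50077 - 246/58735 = 2046753953/2941272595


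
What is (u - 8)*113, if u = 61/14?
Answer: -5763/14 ≈ -411.64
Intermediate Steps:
u = 61/14 (u = 61*(1/14) = 61/14 ≈ 4.3571)
(u - 8)*113 = (61/14 - 8)*113 = -51/14*113 = -5763/14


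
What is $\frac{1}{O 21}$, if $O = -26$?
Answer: $- \frac{1}{546} \approx -0.0018315$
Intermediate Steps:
$\frac{1}{O 21} = \frac{1}{\left(-26\right) 21} = \frac{1}{-546} = - \frac{1}{546}$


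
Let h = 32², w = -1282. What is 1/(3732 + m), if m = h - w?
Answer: 1/6038 ≈ 0.00016562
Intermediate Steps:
h = 1024
m = 2306 (m = 1024 - 1*(-1282) = 1024 + 1282 = 2306)
1/(3732 + m) = 1/(3732 + 2306) = 1/6038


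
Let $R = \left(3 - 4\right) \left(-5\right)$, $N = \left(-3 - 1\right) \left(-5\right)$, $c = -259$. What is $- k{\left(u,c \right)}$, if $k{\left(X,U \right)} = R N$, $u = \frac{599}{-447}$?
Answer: $-100$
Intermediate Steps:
$u = - \frac{599}{447}$ ($u = 599 \left(- \frac{1}{447}\right) = - \frac{599}{447} \approx -1.34$)
$N = 20$ ($N = \left(-3 + \left(-1 + 0\right)\right) \left(-5\right) = \left(-3 - 1\right) \left(-5\right) = \left(-4\right) \left(-5\right) = 20$)
$R = 5$ ($R = \left(-1\right) \left(-5\right) = 5$)
$k{\left(X,U \right)} = 100$ ($k{\left(X,U \right)} = 5 \cdot 20 = 100$)
$- k{\left(u,c \right)} = \left(-1\right) 100 = -100$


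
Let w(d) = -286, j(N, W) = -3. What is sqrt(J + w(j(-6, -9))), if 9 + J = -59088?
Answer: I*sqrt(59383) ≈ 243.69*I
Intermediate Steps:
J = -59097 (J = -9 - 59088 = -59097)
sqrt(J + w(j(-6, -9))) = sqrt(-59097 - 286) = sqrt(-59383) = I*sqrt(59383)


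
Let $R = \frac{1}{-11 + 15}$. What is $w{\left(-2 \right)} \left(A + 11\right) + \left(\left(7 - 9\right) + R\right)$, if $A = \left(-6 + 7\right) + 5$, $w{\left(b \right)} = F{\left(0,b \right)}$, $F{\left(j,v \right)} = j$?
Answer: $- \frac{7}{4} \approx -1.75$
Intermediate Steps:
$R = \frac{1}{4} \approx 0.25$
$w{\left(b \right)} = 0$
$A = 6$ ($A = 1 + 5 = 6$)
$w{\left(-2 \right)} \left(A + 11\right) + \left(\left(7 - 9\right) + R\right) = 0 \left(6 + 11\right) + \left(\left(7 - 9\right) + \frac{1}{4}\right) = 0 \cdot 17 + \left(-2 + \frac{1}{4}\right) = 0 - \frac{7}{4} = - \frac{7}{4}$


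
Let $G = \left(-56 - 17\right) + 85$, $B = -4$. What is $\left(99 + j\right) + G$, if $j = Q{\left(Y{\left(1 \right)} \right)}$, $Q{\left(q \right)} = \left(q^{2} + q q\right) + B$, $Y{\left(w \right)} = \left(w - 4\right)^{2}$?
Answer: $269$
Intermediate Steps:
$Y{\left(w \right)} = \left(-4 + w\right)^{2}$
$Q{\left(q \right)} = -4 + 2 q^{2}$ ($Q{\left(q \right)} = \left(q^{2} + q q\right) - 4 = \left(q^{2} + q^{2}\right) - 4 = 2 q^{2} - 4 = -4 + 2 q^{2}$)
$j = 158$ ($j = -4 + 2 \left(\left(-4 + 1\right)^{2}\right)^{2} = -4 + 2 \left(\left(-3\right)^{2}\right)^{2} = -4 + 2 \cdot 9^{2} = -4 + 2 \cdot 81 = -4 + 162 = 158$)
$G = 12$ ($G = -73 + 85 = 12$)
$\left(99 + j\right) + G = \left(99 + 158\right) + 12 = 257 + 12 = 269$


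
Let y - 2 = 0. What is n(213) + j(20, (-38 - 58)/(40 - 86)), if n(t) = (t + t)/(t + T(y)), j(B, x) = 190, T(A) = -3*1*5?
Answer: 6341/33 ≈ 192.15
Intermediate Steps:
y = 2 (y = 2 + 0 = 2)
T(A) = -15 (T(A) = -3*5 = -15)
n(t) = 2*t/(-15 + t) (n(t) = (t + t)/(t - 15) = (2*t)/(-15 + t) = 2*t/(-15 + t))
n(213) + j(20, (-38 - 58)/(40 - 86)) = 2*213/(-15 + 213) + 190 = 2*213/198 + 190 = 2*213*(1/198) + 190 = 71/33 + 190 = 6341/33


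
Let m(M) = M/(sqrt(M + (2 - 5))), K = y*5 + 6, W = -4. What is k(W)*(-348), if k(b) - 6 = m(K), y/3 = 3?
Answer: -2088 - 1479*sqrt(3) ≈ -4649.7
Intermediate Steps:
y = 9 (y = 3*3 = 9)
K = 51 (K = 9*5 + 6 = 45 + 6 = 51)
m(M) = M/sqrt(-3 + M) (m(M) = M/(sqrt(M - 3)) = M/(sqrt(-3 + M)) = M/sqrt(-3 + M))
k(b) = 6 + 17*sqrt(3)/4 (k(b) = 6 + 51/sqrt(-3 + 51) = 6 + 51/sqrt(48) = 6 + 51*(sqrt(3)/12) = 6 + 17*sqrt(3)/4)
k(W)*(-348) = (6 + 17*sqrt(3)/4)*(-348) = -2088 - 1479*sqrt(3)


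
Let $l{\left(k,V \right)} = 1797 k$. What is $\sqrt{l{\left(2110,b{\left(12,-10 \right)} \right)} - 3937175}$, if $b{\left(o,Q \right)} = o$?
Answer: $i \sqrt{145505} \approx 381.45 i$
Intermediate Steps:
$\sqrt{l{\left(2110,b{\left(12,-10 \right)} \right)} - 3937175} = \sqrt{1797 \cdot 2110 - 3937175} = \sqrt{3791670 - 3937175} = \sqrt{-145505} = i \sqrt{145505}$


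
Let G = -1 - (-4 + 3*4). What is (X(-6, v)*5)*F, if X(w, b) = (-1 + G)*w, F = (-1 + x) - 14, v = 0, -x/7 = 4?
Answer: -12900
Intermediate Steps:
x = -28 (x = -7*4 = -28)
G = -9 (G = -1 - (-4 + 12) = -1 - 1*8 = -1 - 8 = -9)
F = -43 (F = (-1 - 28) - 14 = -29 - 14 = -43)
X(w, b) = -10*w (X(w, b) = (-1 - 9)*w = -10*w)
(X(-6, v)*5)*F = (-10*(-6)*5)*(-43) = (60*5)*(-43) = 300*(-43) = -12900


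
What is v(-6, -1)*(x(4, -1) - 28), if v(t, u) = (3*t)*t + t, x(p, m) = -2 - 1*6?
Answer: -3672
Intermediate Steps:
x(p, m) = -8 (x(p, m) = -2 - 6 = -8)
v(t, u) = t + 3*t**2 (v(t, u) = 3*t**2 + t = t + 3*t**2)
v(-6, -1)*(x(4, -1) - 28) = (-6*(1 + 3*(-6)))*(-8 - 28) = -6*(1 - 18)*(-36) = -6*(-17)*(-36) = 102*(-36) = -3672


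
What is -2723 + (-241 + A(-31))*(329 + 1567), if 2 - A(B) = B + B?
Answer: -338315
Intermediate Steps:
A(B) = 2 - 2*B (A(B) = 2 - (B + B) = 2 - 2*B)
-2723 + (-241 + A(-31))*(329 + 1567) = -2723 + (-241 + (2 - 2*(-31)))*(329 + 1567) = -2723 + (-241 + (2 + 62))*1896 = -2723 + (-241 + 64)*1896 = -2723 - 177*1896 = -2723 - 335592 = -338315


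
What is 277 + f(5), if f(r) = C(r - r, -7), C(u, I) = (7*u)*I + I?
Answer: 270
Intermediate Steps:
C(u, I) = I + 7*I*u (C(u, I) = 7*I*u + I = I + 7*I*u)
f(r) = -7 (f(r) = -7*(1 + 7*(r - r)) = -7*(1 + 7*0) = -7*(1 + 0) = -7*1 = -7)
277 + f(5) = 277 - 7 = 270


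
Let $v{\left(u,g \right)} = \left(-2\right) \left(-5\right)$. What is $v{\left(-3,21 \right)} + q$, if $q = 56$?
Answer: $66$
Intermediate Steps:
$v{\left(u,g \right)} = 10$
$v{\left(-3,21 \right)} + q = 10 + 56 = 66$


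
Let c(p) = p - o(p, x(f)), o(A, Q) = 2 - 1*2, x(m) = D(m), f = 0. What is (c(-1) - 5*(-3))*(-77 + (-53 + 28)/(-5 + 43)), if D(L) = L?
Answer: -20657/19 ≈ -1087.2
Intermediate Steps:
x(m) = m
o(A, Q) = 0 (o(A, Q) = 2 - 2 = 0)
c(p) = p (c(p) = p - 1*0 = p + 0 = p)
(c(-1) - 5*(-3))*(-77 + (-53 + 28)/(-5 + 43)) = (-1 - 5*(-3))*(-77 + (-53 + 28)/(-5 + 43)) = (-1 + 15)*(-77 - 25/38) = 14*(-77 - 25*1/38) = 14*(-77 - 25/38) = 14*(-2951/38) = -20657/19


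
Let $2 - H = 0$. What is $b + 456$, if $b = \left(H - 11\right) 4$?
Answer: $420$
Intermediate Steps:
$H = 2$ ($H = 2 - 0 = 2 + 0 = 2$)
$b = -36$ ($b = \left(2 - 11\right) 4 = \left(-9\right) 4 = -36$)
$b + 456 = -36 + 456 = 420$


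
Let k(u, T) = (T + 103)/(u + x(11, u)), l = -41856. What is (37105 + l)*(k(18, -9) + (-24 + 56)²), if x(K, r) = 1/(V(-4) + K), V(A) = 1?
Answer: -1061069336/217 ≈ -4.8897e+6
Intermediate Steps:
x(K, r) = 1/(1 + K)
k(u, T) = (103 + T)/(1/12 + u) (k(u, T) = (T + 103)/(u + 1/(1 + 11)) = (103 + T)/(u + 1/12) = (103 + T)/(1/12 + u))
(37105 + l)*(k(18, -9) + (-24 + 56)²) = (37105 - 41856)*(12*(103 - 9)/(1 + 12*18) + (-24 + 56)²) = -4751*(12*94/(1 + 216) + 32²) = -4751*(12*94/217 + 1024) = -4751*(12*(1/217)*94 + 1024) = -4751*(1128/217 + 1024) = -4751*223336/217 = -1061069336/217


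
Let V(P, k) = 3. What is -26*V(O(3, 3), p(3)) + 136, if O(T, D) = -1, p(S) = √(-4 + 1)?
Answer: 58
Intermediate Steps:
p(S) = I*√3 (p(S) = √(-3) = I*√3)
-26*V(O(3, 3), p(3)) + 136 = -26*3 + 136 = -78 + 136 = 58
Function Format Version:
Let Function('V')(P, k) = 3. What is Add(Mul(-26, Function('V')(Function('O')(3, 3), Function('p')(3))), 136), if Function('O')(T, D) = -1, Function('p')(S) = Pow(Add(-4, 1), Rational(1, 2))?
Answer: 58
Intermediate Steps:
Function('p')(S) = Mul(I, Pow(3, Rational(1, 2))) (Function('p')(S) = Pow(-3, Rational(1, 2)) = Mul(I, Pow(3, Rational(1, 2))))
Add(Mul(-26, Function('V')(Function('O')(3, 3), Function('p')(3))), 136) = Add(Mul(-26, 3), 136) = Add(-78, 136) = 58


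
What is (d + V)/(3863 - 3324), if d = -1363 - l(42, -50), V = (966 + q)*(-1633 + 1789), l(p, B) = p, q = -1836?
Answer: -137125/539 ≈ -254.41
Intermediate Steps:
V = -135720 (V = (966 - 1836)*(-1633 + 1789) = -870*156 = -135720)
d = -1405 (d = -1363 - 1*42 = -1363 - 42 = -1405)
(d + V)/(3863 - 3324) = (-1405 - 135720)/(3863 - 3324) = -137125/539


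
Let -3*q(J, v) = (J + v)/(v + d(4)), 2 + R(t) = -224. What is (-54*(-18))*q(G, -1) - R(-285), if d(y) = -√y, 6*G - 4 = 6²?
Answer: 838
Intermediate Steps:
R(t) = -226 (R(t) = -2 - 224 = -226)
G = 20/3 (G = ⅔ + (⅙)*6² = ⅔ + (⅙)*36 = ⅔ + 6 = 20/3 ≈ 6.6667)
q(J, v) = -(J + v)/(3*(-2 + v)) (q(J, v) = -(J + v)/(3*(v - √4)) = -(J + v)/(3*(v - 1*2)) = -(J + v)/(3*(v - 2)) = -(J + v)/(3*(-2 + v)))
(-54*(-18))*q(G, -1) - R(-285) = (-54*(-18))*((-1*20/3 - 1*(-1))/(3*(-2 - 1))) - 1*(-226) = 972*((⅓)*(-20/3 + 1)/(-3)) + 226 = 972*((⅓)*(-⅓)*(-17/3)) + 226 = 972*(17/27) + 226 = 612 + 226 = 838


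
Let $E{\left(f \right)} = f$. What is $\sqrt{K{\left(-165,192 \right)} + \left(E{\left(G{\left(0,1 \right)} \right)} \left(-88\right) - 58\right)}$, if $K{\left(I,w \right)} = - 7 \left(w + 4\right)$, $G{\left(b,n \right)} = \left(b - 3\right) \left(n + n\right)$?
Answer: $i \sqrt{902} \approx 30.033 i$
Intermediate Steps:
$G{\left(b,n \right)} = 2 n \left(-3 + b\right)$ ($G{\left(b,n \right)} = \left(-3 + b\right) 2 n = 2 n \left(-3 + b\right)$)
$K{\left(I,w \right)} = -28 - 7 w$ ($K{\left(I,w \right)} = - 7 \left(4 + w\right) = -28 - 7 w$)
$\sqrt{K{\left(-165,192 \right)} + \left(E{\left(G{\left(0,1 \right)} \right)} \left(-88\right) - 58\right)} = \sqrt{\left(-28 - 1344\right) - \left(58 - 2 \cdot 1 \left(-3 + 0\right) \left(-88\right)\right)} = \sqrt{\left(-28 - 1344\right) - \left(58 - 2 \cdot 1 \left(-3\right) \left(-88\right)\right)} = \sqrt{-1372 - -470} = \sqrt{-1372 + \left(528 - 58\right)} = \sqrt{-1372 + 470} = \sqrt{-902} = i \sqrt{902}$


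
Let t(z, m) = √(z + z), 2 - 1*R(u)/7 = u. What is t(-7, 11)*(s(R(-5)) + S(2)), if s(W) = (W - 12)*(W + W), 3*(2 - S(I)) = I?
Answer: 10882*I*√14/3 ≈ 13572.0*I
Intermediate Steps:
S(I) = 2 - I/3
R(u) = 14 - 7*u
t(z, m) = √2*√z (t(z, m) = √(2*z) = √2*√z)
s(W) = 2*W*(-12 + W) (s(W) = (-12 + W)*(2*W) = 2*W*(-12 + W))
t(-7, 11)*(s(R(-5)) + S(2)) = (√2*√(-7))*(2*(14 - 7*(-5))*(-12 + (14 - 7*(-5))) + (2 - ⅓*2)) = (√2*(I*√7))*(2*(14 + 35)*(-12 + (14 + 35)) + (2 - ⅔)) = (I*√14)*(2*49*(-12 + 49) + 4/3) = (I*√14)*(2*49*37 + 4/3) = (I*√14)*(3626 + 4/3) = (I*√14)*(10882/3) = 10882*I*√14/3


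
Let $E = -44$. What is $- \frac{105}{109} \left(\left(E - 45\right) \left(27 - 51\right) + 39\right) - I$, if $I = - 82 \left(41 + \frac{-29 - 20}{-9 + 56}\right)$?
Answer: $\frac{6051939}{5123} \approx 1181.3$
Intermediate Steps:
$I = - \frac{153996}{47}$ ($I = - 82 \left(41 - \frac{49}{47}\right) = \left(-82\right) \frac{1878}{47} = - \frac{153996}{47} \approx -3276.5$)
$- \frac{105}{109} \left(\left(E - 45\right) \left(27 - 51\right) + 39\right) - I = - \frac{105}{109} \left(\left(-44 - 45\right) \left(27 - 51\right) + 39\right) - - \frac{153996}{47} = \left(-105\right) \frac{1}{109} \left(\left(-89\right) \left(-24\right) + 39\right) + \frac{153996}{47} = - \frac{105 \left(2136 + 39\right)}{109} + \frac{153996}{47} = \left(- \frac{105}{109}\right) 2175 + \frac{153996}{47} = - \frac{228375}{109} + \frac{153996}{47} = \frac{6051939}{5123}$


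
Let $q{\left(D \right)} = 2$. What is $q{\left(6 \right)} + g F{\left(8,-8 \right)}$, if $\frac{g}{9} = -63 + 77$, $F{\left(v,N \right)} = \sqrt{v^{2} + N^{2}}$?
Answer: $2 + 1008 \sqrt{2} \approx 1427.5$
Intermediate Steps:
$F{\left(v,N \right)} = \sqrt{N^{2} + v^{2}}$
$g = 126$ ($g = 9 \left(-63 + 77\right) = 9 \cdot 14 = 126$)
$q{\left(6 \right)} + g F{\left(8,-8 \right)} = 2 + 126 \sqrt{\left(-8\right)^{2} + 8^{2}} = 2 + 126 \sqrt{64 + 64} = 2 + 126 \sqrt{128} = 2 + 126 \cdot 8 \sqrt{2} = 2 + 1008 \sqrt{2}$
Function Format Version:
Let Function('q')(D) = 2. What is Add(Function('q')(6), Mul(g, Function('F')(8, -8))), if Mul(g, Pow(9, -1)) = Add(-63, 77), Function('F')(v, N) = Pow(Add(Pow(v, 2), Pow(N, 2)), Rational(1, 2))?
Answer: Add(2, Mul(1008, Pow(2, Rational(1, 2)))) ≈ 1427.5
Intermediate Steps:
Function('F')(v, N) = Pow(Add(Pow(N, 2), Pow(v, 2)), Rational(1, 2))
g = 126 (g = Mul(9, Add(-63, 77)) = Mul(9, 14) = 126)
Add(Function('q')(6), Mul(g, Function('F')(8, -8))) = Add(2, Mul(126, Pow(Add(Pow(-8, 2), Pow(8, 2)), Rational(1, 2)))) = Add(2, Mul(126, Pow(Add(64, 64), Rational(1, 2)))) = Add(2, Mul(126, Pow(128, Rational(1, 2)))) = Add(2, Mul(126, Mul(8, Pow(2, Rational(1, 2))))) = Add(2, Mul(1008, Pow(2, Rational(1, 2))))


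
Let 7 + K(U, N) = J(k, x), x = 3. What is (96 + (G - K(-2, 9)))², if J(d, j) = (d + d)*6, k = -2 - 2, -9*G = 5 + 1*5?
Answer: 1819801/81 ≈ 22467.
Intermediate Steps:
G = -10/9 (G = -(5 + 1*5)/9 = -(5 + 5)/9 = -⅑*10 = -10/9 ≈ -1.1111)
k = -4
J(d, j) = 12*d (J(d, j) = (2*d)*6 = 12*d)
K(U, N) = -55 (K(U, N) = -7 + 12*(-4) = -7 - 48 = -55)
(96 + (G - K(-2, 9)))² = (96 + (-10/9 - 1*(-55)))² = (96 + (-10/9 + 55))² = (96 + 485/9)² = (1349/9)² = 1819801/81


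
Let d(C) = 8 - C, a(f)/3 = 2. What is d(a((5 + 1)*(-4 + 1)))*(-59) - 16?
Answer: -134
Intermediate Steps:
a(f) = 6 (a(f) = 3*2 = 6)
d(a((5 + 1)*(-4 + 1)))*(-59) - 16 = (8 - 1*6)*(-59) - 16 = (8 - 6)*(-59) - 16 = 2*(-59) - 16 = -118 - 16 = -134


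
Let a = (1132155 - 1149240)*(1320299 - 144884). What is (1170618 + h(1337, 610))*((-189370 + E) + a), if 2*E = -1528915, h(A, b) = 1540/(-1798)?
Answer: -21134959044095671230/899 ≈ -2.3509e+16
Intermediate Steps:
h(A, b) = -770/899 (h(A, b) = 1540*(-1/1798) = -770/899)
E = -1528915/2 (E = (1/2)*(-1528915) = -1528915/2 ≈ -7.6446e+5)
a = -20081965275 (a = -17085*1175415 = -20081965275)
(1170618 + h(1337, 610))*((-189370 + E) + a) = (1170618 - 770/899)*((-189370 - 1528915/2) - 20081965275) = 1052384812*(-1907655/2 - 20081965275)/899 = (1052384812/899)*(-40165838205/2) = -21134959044095671230/899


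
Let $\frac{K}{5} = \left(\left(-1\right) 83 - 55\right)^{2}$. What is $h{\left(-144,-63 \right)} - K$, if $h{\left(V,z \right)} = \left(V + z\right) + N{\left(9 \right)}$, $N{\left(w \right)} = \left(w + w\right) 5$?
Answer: $-95337$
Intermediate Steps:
$N{\left(w \right)} = 10 w$ ($N{\left(w \right)} = 2 w 5 = 10 w$)
$h{\left(V,z \right)} = 90 + V + z$ ($h{\left(V,z \right)} = \left(V + z\right) + 10 \cdot 9 = \left(V + z\right) + 90 = 90 + V + z$)
$K = 95220$ ($K = 5 \left(\left(-1\right) 83 - 55\right)^{2} = 5 \left(-83 - 55\right)^{2} = 5 \left(-138\right)^{2} = 5 \cdot 19044 = 95220$)
$h{\left(-144,-63 \right)} - K = \left(90 - 144 - 63\right) - 95220 = -117 - 95220 = -95337$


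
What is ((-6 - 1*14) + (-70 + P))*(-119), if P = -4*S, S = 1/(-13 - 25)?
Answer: 203252/19 ≈ 10697.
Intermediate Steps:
S = -1/38 (S = 1/(-38) = -1/38 ≈ -0.026316)
P = 2/19 (P = -4*(-1/38) = 2/19 ≈ 0.10526)
((-6 - 1*14) + (-70 + P))*(-119) = ((-6 - 1*14) + (-70 + 2/19))*(-119) = ((-6 - 14) - 1328/19)*(-119) = (-20 - 1328/19)*(-119) = -1708/19*(-119) = 203252/19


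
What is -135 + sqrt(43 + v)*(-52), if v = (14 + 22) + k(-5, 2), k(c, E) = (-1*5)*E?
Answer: -135 - 52*sqrt(69) ≈ -566.94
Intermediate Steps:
k(c, E) = -5*E
v = 26 (v = (14 + 22) - 5*2 = 36 - 10 = 26)
-135 + sqrt(43 + v)*(-52) = -135 + sqrt(43 + 26)*(-52) = -135 + sqrt(69)*(-52) = -135 - 52*sqrt(69)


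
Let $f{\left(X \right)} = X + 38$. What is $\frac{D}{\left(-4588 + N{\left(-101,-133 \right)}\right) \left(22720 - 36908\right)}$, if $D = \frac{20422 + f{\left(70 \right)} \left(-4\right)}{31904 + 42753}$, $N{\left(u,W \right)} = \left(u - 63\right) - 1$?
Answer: $\frac{9995}{2517268450774} \approx 3.9706 \cdot 10^{-9}$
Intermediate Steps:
$N{\left(u,W \right)} = -64 + u$ ($N{\left(u,W \right)} = \left(-63 + u\right) - 1 = -64 + u$)
$f{\left(X \right)} = 38 + X$
$D = \frac{19990}{74657}$ ($D = \frac{20422 + \left(38 + 70\right) \left(-4\right)}{31904 + 42753} = \frac{20422 + 108 \left(-4\right)}{74657} = \left(20422 - 432\right) \frac{1}{74657} = 19990 \cdot \frac{1}{74657} = \frac{19990}{74657} \approx 0.26776$)
$\frac{D}{\left(-4588 + N{\left(-101,-133 \right)}\right) \left(22720 - 36908\right)} = \frac{19990}{74657 \left(-4588 - 165\right) \left(22720 - 36908\right)} = \frac{19990}{74657 \left(-4588 - 165\right) \left(-14188\right)} = \frac{19990}{74657 \left(\left(-4753\right) \left(-14188\right)\right)} = \frac{19990}{74657 \cdot 67435564} = \frac{19990}{74657} \cdot \frac{1}{67435564} = \frac{9995}{2517268450774}$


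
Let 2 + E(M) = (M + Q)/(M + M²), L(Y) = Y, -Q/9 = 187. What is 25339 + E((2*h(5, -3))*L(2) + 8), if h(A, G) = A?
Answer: 20571989/812 ≈ 25335.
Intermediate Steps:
Q = -1683 (Q = -9*187 = -1683)
E(M) = -2 + (-1683 + M)/(M + M²) (E(M) = -2 + (M - 1683)/(M + M²) = -2 + (-1683 + M)/(M + M²))
25339 + E((2*h(5, -3))*L(2) + 8) = 25339 + (-1683 - ((2*5)*2 + 8) - 2*((2*5)*2 + 8)²)/(((2*5)*2 + 8)*(1 + ((2*5)*2 + 8))) = 25339 + (-1683 - (10*2 + 8) - 2*(10*2 + 8)²)/((10*2 + 8)*(1 + (10*2 + 8))) = 25339 + (-1683 - (20 + 8) - 2*(20 + 8)²)/((20 + 8)*(1 + (20 + 8))) = 25339 + (-1683 - 1*28 - 2*28²)/(28*(1 + 28)) = 25339 + (1/28)*(-1683 - 28 - 2*784)/29 = 25339 + (1/28)*(1/29)*(-1683 - 28 - 1568) = 25339 + (1/28)*(1/29)*(-3279) = 25339 - 3279/812 = 20571989/812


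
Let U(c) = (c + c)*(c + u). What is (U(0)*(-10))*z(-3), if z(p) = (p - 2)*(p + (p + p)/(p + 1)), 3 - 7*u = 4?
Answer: 0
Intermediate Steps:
u = -⅐ (u = 3/7 - ⅐*4 = 3/7 - 4/7 = -⅐ ≈ -0.14286)
z(p) = (-2 + p)*(p + 2*p/(1 + p)) (z(p) = (-2 + p)*(p + (2*p)/(1 + p)) = (-2 + p)*(p + 2*p/(1 + p)))
U(c) = 2*c*(-⅐ + c) (U(c) = (c + c)*(c - ⅐) = (2*c)*(-⅐ + c) = 2*c*(-⅐ + c))
(U(0)*(-10))*z(-3) = (((2/7)*0*(-1 + 7*0))*(-10))*(-3*(-6 - 3 + (-3)²)/(1 - 3)) = (((2/7)*0*(-1 + 0))*(-10))*(-3*(-6 - 3 + 9)/(-2)) = (((2/7)*0*(-1))*(-10))*(-3*(-½)*0) = (0*(-10))*0 = 0*0 = 0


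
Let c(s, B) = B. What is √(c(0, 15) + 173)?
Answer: 2*√47 ≈ 13.711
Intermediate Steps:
√(c(0, 15) + 173) = √(15 + 173) = √188 = 2*√47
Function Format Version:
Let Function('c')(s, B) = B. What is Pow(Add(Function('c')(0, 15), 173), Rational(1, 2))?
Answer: Mul(2, Pow(47, Rational(1, 2))) ≈ 13.711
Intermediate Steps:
Pow(Add(Function('c')(0, 15), 173), Rational(1, 2)) = Pow(Add(15, 173), Rational(1, 2)) = Pow(188, Rational(1, 2)) = Mul(2, Pow(47, Rational(1, 2)))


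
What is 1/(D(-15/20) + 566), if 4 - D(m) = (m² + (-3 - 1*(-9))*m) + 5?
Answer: 16/9103 ≈ 0.0017577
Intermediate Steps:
D(m) = -1 - m² - 6*m (D(m) = 4 - ((m² + (-3 - 1*(-9))*m) + 5) = 4 - ((m² + (-3 + 9)*m) + 5) = 4 - ((m² + 6*m) + 5) = 4 - (5 + m² + 6*m) = 4 + (-5 - m² - 6*m) = -1 - m² - 6*m)
1/(D(-15/20) + 566) = 1/((-1 - (-15/20)² - (-90)/20) + 566) = 1/((-1 - (-15*1/20)² - (-90)/20) + 566) = 1/((-1 - (-¾)² - 6*(-¾)) + 566) = 1/((-1 - 1*9/16 + 9/2) + 566) = 1/((-1 - 9/16 + 9/2) + 566) = 1/(47/16 + 566) = 1/(9103/16) = 16/9103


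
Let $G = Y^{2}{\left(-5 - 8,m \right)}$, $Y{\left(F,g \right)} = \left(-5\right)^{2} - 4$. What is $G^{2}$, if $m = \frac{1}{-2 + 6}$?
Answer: $194481$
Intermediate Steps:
$m = \frac{1}{4} \approx 0.25$
$Y{\left(F,g \right)} = 21$ ($Y{\left(F,g \right)} = 25 - 4 = 21$)
$G = 441$ ($G = 21^{2} = 441$)
$G^{2} = 441^{2} = 194481$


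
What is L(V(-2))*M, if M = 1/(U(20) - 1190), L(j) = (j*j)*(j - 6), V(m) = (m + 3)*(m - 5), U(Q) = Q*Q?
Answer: 637/790 ≈ 0.80633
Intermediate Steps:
U(Q) = Q**2
V(m) = (-5 + m)*(3 + m) (V(m) = (3 + m)*(-5 + m) = (-5 + m)*(3 + m))
L(j) = j**2*(-6 + j)
M = -1/790 (M = 1/(20**2 - 1190) = 1/(400 - 1190) = 1/(-790) = -1/790 ≈ -0.0012658)
L(V(-2))*M = ((-15 + (-2)**2 - 2*(-2))**2*(-6 + (-15 + (-2)**2 - 2*(-2))))*(-1/790) = ((-15 + 4 + 4)**2*(-6 + (-15 + 4 + 4)))*(-1/790) = ((-7)**2*(-6 - 7))*(-1/790) = (49*(-13))*(-1/790) = -637*(-1/790) = 637/790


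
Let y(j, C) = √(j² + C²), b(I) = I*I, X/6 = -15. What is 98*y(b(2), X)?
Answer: 196*√2029 ≈ 8828.7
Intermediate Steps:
X = -90 (X = 6*(-15) = -90)
b(I) = I²
y(j, C) = √(C² + j²)
98*y(b(2), X) = 98*√((-90)² + (2²)²) = 98*√(8100 + 4²) = 98*√(8100 + 16) = 98*√8116 = 98*(2*√2029) = 196*√2029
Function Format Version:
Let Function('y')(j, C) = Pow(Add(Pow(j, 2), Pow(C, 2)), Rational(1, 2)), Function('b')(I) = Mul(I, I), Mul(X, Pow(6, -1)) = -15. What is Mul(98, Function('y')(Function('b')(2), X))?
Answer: Mul(196, Pow(2029, Rational(1, 2))) ≈ 8828.7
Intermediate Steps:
X = -90 (X = Mul(6, -15) = -90)
Function('b')(I) = Pow(I, 2)
Function('y')(j, C) = Pow(Add(Pow(C, 2), Pow(j, 2)), Rational(1, 2))
Mul(98, Function('y')(Function('b')(2), X)) = Mul(98, Pow(Add(Pow(-90, 2), Pow(Pow(2, 2), 2)), Rational(1, 2))) = Mul(98, Pow(Add(8100, Pow(4, 2)), Rational(1, 2))) = Mul(98, Pow(Add(8100, 16), Rational(1, 2))) = Mul(98, Pow(8116, Rational(1, 2))) = Mul(98, Mul(2, Pow(2029, Rational(1, 2)))) = Mul(196, Pow(2029, Rational(1, 2)))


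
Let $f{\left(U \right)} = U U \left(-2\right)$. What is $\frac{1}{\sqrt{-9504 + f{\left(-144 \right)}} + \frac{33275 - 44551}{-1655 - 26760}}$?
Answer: $\frac{80101885}{10289693182444} - \frac{2422236675 i \sqrt{354}}{10289693182444} \approx 7.7847 \cdot 10^{-6} - 0.0044291 i$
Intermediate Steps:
$f{\left(U \right)} = - 2 U^{2}$ ($f{\left(U \right)} = U^{2} \left(-2\right) = - 2 U^{2}$)
$\frac{1}{\sqrt{-9504 + f{\left(-144 \right)}} + \frac{33275 - 44551}{-1655 - 26760}} = \frac{1}{\sqrt{-9504 - 2 \left(-144\right)^{2}} + \frac{33275 - 44551}{-1655 - 26760}} = \frac{1}{\sqrt{-9504 - 41472} - \frac{11276}{-28415}} = \frac{1}{\sqrt{-9504 - 41472} - - \frac{11276}{28415}} = \frac{1}{\sqrt{-50976} + \frac{11276}{28415}} = \frac{1}{12 i \sqrt{354} + \frac{11276}{28415}} = \frac{1}{\frac{11276}{28415} + 12 i \sqrt{354}}$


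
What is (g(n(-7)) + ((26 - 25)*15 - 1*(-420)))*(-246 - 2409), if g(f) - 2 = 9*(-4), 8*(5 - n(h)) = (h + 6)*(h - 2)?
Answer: -1064655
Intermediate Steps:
n(h) = 5 - (-2 + h)*(6 + h)/8 (n(h) = 5 - (h + 6)*(h - 2)/8 = 5 - (6 + h)*(-2 + h)/8 = 5 - (-2 + h)*(6 + h)/8)
g(f) = -34 (g(f) = 2 + 9*(-4) = 2 - 36 = -34)
(g(n(-7)) + ((26 - 25)*15 - 1*(-420)))*(-246 - 2409) = (-34 + ((26 - 25)*15 - 1*(-420)))*(-246 - 2409) = (-34 + (1*15 + 420))*(-2655) = (-34 + (15 + 420))*(-2655) = (-34 + 435)*(-2655) = 401*(-2655) = -1064655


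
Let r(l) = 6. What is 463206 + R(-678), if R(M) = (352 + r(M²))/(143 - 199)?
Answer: 12969589/28 ≈ 4.6320e+5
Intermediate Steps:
R(M) = -179/28 (R(M) = (352 + 6)/(143 - 199) = 358/(-56) = 358*(-1/56) = -179/28)
463206 + R(-678) = 463206 - 179/28 = 12969589/28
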